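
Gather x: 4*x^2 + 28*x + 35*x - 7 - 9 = 4*x^2 + 63*x - 16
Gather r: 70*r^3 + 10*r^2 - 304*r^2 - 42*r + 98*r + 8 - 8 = 70*r^3 - 294*r^2 + 56*r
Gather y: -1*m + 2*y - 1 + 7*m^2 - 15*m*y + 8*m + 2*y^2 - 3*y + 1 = 7*m^2 + 7*m + 2*y^2 + y*(-15*m - 1)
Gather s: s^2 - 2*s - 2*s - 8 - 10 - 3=s^2 - 4*s - 21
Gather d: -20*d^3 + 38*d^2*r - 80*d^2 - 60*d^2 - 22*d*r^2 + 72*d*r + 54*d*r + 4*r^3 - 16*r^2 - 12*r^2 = -20*d^3 + d^2*(38*r - 140) + d*(-22*r^2 + 126*r) + 4*r^3 - 28*r^2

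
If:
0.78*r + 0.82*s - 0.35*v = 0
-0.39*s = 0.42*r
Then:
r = -3.3955223880597*v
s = 3.65671641791045*v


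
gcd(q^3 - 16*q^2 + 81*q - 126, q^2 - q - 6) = q - 3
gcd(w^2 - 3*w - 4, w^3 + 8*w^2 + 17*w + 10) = w + 1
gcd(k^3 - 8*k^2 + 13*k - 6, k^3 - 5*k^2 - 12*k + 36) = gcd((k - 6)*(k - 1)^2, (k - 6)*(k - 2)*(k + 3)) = k - 6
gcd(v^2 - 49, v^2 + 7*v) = v + 7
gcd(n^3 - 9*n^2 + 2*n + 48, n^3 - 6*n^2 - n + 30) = n^2 - n - 6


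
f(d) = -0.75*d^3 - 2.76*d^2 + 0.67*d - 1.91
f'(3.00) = -36.14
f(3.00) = -44.99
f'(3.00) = -36.14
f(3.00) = -44.99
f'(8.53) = -210.13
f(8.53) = -662.50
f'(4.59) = -72.07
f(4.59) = -129.51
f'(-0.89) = 3.80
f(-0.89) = -4.16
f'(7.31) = -159.91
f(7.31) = -437.46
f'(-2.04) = 2.57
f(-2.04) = -8.40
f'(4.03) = -58.12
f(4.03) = -93.12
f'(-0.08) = 1.10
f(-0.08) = -1.98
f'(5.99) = -113.13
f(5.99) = -258.12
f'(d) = -2.25*d^2 - 5.52*d + 0.67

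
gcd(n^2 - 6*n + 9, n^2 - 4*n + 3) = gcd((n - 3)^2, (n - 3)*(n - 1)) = n - 3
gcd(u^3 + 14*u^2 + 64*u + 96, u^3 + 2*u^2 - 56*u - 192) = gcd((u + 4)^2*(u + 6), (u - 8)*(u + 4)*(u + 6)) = u^2 + 10*u + 24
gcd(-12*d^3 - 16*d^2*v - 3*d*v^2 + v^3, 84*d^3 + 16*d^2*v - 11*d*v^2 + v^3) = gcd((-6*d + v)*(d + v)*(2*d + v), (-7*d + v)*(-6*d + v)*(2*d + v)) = -12*d^2 - 4*d*v + v^2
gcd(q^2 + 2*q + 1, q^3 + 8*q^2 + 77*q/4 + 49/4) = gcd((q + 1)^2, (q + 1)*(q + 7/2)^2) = q + 1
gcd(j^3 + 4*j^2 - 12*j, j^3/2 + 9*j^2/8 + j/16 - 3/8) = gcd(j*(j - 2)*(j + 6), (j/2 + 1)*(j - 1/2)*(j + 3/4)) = 1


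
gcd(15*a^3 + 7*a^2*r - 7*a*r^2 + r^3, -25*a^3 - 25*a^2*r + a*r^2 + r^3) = -5*a^2 - 4*a*r + r^2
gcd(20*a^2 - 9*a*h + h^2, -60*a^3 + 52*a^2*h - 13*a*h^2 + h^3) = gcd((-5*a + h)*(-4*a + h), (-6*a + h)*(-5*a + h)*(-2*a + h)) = 5*a - h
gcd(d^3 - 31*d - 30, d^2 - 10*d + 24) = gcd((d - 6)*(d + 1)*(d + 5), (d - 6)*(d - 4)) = d - 6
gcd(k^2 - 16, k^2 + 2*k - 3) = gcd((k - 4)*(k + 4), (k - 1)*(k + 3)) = 1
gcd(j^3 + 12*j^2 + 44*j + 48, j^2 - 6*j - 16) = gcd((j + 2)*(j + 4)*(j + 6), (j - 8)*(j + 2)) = j + 2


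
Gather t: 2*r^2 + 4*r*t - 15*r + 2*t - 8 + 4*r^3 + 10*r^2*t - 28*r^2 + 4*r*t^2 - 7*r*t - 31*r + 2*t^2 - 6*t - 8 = 4*r^3 - 26*r^2 - 46*r + t^2*(4*r + 2) + t*(10*r^2 - 3*r - 4) - 16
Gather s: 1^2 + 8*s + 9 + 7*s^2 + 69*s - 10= 7*s^2 + 77*s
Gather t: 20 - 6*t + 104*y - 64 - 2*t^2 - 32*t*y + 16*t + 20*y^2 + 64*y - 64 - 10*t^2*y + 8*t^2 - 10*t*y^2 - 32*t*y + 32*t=t^2*(6 - 10*y) + t*(-10*y^2 - 64*y + 42) + 20*y^2 + 168*y - 108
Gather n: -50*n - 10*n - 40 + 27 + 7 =-60*n - 6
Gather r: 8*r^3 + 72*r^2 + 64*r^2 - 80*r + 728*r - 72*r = 8*r^3 + 136*r^2 + 576*r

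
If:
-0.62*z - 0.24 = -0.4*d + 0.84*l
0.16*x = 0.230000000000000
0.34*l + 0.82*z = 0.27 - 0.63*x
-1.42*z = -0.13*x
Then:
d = -3.79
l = -2.19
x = 1.44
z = 0.13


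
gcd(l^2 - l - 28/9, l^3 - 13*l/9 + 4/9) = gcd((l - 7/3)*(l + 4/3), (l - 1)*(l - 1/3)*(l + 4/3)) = l + 4/3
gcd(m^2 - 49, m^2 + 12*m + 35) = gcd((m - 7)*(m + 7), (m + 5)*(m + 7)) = m + 7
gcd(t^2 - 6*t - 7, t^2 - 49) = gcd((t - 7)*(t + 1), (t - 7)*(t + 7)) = t - 7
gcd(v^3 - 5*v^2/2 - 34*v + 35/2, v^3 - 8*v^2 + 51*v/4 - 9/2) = v - 1/2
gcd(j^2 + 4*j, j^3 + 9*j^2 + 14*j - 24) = j + 4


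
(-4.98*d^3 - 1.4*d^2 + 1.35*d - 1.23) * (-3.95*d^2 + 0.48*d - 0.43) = 19.671*d^5 + 3.1396*d^4 - 3.8631*d^3 + 6.1085*d^2 - 1.1709*d + 0.5289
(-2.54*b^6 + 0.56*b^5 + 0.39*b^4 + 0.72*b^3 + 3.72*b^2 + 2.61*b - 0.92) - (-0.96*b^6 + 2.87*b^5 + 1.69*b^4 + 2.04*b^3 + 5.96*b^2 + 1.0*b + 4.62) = -1.58*b^6 - 2.31*b^5 - 1.3*b^4 - 1.32*b^3 - 2.24*b^2 + 1.61*b - 5.54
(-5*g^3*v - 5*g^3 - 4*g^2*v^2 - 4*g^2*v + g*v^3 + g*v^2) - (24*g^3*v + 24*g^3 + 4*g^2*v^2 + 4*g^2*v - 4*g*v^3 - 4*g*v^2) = -29*g^3*v - 29*g^3 - 8*g^2*v^2 - 8*g^2*v + 5*g*v^3 + 5*g*v^2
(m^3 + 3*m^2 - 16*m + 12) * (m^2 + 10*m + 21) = m^5 + 13*m^4 + 35*m^3 - 85*m^2 - 216*m + 252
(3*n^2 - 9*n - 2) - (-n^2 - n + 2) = 4*n^2 - 8*n - 4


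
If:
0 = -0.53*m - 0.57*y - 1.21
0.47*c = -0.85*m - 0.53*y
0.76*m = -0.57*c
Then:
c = 5.57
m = -4.18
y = 1.76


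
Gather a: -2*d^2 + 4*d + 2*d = -2*d^2 + 6*d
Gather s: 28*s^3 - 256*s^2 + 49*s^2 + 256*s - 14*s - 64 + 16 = 28*s^3 - 207*s^2 + 242*s - 48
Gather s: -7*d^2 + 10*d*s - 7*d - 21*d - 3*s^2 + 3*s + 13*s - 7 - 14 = -7*d^2 - 28*d - 3*s^2 + s*(10*d + 16) - 21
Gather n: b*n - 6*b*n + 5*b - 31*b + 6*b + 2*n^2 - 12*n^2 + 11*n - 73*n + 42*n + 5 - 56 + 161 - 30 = -20*b - 10*n^2 + n*(-5*b - 20) + 80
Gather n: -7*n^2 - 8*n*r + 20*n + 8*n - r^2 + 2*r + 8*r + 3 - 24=-7*n^2 + n*(28 - 8*r) - r^2 + 10*r - 21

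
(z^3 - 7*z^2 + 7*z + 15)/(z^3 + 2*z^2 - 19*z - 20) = (z^2 - 8*z + 15)/(z^2 + z - 20)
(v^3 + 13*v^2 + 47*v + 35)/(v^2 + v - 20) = (v^2 + 8*v + 7)/(v - 4)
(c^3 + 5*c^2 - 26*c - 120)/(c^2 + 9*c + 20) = (c^2 + c - 30)/(c + 5)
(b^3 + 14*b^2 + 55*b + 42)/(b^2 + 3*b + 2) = (b^2 + 13*b + 42)/(b + 2)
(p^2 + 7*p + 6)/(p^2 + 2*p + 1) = (p + 6)/(p + 1)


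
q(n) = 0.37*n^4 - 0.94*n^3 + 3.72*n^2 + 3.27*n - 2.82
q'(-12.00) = -3049.53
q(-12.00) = 9790.26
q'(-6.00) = -462.57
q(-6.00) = 794.04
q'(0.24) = 4.91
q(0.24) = -1.83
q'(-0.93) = -7.28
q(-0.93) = -1.61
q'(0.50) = 6.47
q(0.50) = -0.35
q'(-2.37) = -49.90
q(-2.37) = 34.51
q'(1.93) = 17.76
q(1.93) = 15.72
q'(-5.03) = -293.85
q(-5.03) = 431.33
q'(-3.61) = -129.97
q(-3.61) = 140.92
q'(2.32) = 23.83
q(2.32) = 23.77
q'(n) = 1.48*n^3 - 2.82*n^2 + 7.44*n + 3.27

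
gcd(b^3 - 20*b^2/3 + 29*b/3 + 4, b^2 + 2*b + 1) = 1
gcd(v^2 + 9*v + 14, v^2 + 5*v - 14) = v + 7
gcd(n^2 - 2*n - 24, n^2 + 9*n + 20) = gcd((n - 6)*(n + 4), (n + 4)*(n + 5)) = n + 4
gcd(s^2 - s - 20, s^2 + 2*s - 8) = s + 4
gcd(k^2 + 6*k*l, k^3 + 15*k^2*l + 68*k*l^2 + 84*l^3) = k + 6*l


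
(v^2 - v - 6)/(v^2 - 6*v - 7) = (-v^2 + v + 6)/(-v^2 + 6*v + 7)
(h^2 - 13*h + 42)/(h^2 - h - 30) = (h - 7)/(h + 5)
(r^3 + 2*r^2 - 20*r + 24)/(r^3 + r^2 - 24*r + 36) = (r - 2)/(r - 3)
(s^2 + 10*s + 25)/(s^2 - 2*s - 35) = (s + 5)/(s - 7)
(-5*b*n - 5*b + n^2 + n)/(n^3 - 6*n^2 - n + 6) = (-5*b + n)/(n^2 - 7*n + 6)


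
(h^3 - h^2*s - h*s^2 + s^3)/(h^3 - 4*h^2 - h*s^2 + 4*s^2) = (h - s)/(h - 4)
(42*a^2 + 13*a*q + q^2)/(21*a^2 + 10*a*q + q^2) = (6*a + q)/(3*a + q)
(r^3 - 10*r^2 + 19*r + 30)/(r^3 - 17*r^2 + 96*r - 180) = (r + 1)/(r - 6)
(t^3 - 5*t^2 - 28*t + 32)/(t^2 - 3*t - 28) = (t^2 - 9*t + 8)/(t - 7)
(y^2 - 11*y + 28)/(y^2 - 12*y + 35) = (y - 4)/(y - 5)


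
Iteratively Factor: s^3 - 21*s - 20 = (s + 1)*(s^2 - s - 20) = (s + 1)*(s + 4)*(s - 5)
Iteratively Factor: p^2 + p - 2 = (p - 1)*(p + 2)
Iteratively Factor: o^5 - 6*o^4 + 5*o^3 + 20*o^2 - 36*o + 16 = (o - 4)*(o^4 - 2*o^3 - 3*o^2 + 8*o - 4) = (o - 4)*(o - 1)*(o^3 - o^2 - 4*o + 4) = (o - 4)*(o - 2)*(o - 1)*(o^2 + o - 2) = (o - 4)*(o - 2)*(o - 1)*(o + 2)*(o - 1)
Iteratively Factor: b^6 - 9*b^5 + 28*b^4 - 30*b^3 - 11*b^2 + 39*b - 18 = (b + 1)*(b^5 - 10*b^4 + 38*b^3 - 68*b^2 + 57*b - 18) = (b - 1)*(b + 1)*(b^4 - 9*b^3 + 29*b^2 - 39*b + 18) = (b - 3)*(b - 1)*(b + 1)*(b^3 - 6*b^2 + 11*b - 6) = (b - 3)*(b - 2)*(b - 1)*(b + 1)*(b^2 - 4*b + 3) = (b - 3)*(b - 2)*(b - 1)^2*(b + 1)*(b - 3)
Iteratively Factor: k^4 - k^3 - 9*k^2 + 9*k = (k - 1)*(k^3 - 9*k) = (k - 3)*(k - 1)*(k^2 + 3*k) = k*(k - 3)*(k - 1)*(k + 3)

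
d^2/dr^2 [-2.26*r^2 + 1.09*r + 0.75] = -4.52000000000000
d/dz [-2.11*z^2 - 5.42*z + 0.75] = -4.22*z - 5.42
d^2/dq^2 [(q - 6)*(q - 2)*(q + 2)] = 6*q - 12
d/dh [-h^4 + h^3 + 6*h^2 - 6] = h*(-4*h^2 + 3*h + 12)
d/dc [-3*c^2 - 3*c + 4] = -6*c - 3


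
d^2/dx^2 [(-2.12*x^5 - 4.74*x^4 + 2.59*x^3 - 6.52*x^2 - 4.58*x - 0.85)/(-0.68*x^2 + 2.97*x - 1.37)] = (5.88172800000001*x^7 - 64.12128*x^6 + 202.516128*x^5 + 18.5790600000001*x^4 - 239.300222*x^3 + 135.902826*x^2 - 65.067354*x + 75.15771)/(0.314432*x^6 - 4.119984*x^5 + 19.8951*x^4 - 42.799185*x^3 + 40.082775*x^2 - 16.723179*x + 2.571353)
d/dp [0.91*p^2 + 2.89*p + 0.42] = 1.82*p + 2.89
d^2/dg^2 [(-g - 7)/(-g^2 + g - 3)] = 2*(-3*(g + 2)*(g^2 - g + 3) + (g + 7)*(2*g - 1)^2)/(g^2 - g + 3)^3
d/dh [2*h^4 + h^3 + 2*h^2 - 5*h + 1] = 8*h^3 + 3*h^2 + 4*h - 5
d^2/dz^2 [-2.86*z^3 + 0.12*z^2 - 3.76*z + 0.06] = 0.24 - 17.16*z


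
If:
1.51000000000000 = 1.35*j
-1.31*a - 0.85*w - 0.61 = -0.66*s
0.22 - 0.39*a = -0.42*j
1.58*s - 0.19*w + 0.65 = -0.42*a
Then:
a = 1.77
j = 1.12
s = -1.43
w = -4.55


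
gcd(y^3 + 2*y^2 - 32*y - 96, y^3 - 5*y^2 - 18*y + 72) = y^2 - 2*y - 24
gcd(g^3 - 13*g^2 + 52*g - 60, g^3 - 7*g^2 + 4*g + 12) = g^2 - 8*g + 12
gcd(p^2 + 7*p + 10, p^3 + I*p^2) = 1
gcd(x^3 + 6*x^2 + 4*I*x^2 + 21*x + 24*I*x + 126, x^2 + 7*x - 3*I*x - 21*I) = x - 3*I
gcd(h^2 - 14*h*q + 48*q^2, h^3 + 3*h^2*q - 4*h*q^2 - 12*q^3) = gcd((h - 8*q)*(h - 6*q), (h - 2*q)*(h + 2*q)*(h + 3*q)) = 1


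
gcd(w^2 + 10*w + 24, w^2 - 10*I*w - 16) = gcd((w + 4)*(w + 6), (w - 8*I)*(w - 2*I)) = 1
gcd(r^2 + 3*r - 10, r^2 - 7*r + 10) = r - 2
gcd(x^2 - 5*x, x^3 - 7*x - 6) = 1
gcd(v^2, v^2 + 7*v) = v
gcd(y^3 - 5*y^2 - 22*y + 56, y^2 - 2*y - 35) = y - 7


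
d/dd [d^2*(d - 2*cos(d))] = d*(2*d*sin(d) + 3*d - 4*cos(d))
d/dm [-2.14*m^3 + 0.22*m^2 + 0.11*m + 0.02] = -6.42*m^2 + 0.44*m + 0.11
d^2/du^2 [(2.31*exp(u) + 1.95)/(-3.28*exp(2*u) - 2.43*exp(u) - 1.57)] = (-24.851904*exp(4*u) - 65.503896*exp(3*u) + 24.746616*exp(2*u) + 37.465206*exp(u) + 1.745526)*exp(u)/(35.287552*exp(6*u) + 78.428736*exp(5*u) + 108.77628*exp(4*u) + 89.430075*exp(3*u) + 52.066695*exp(2*u) + 17.969121*exp(u) + 3.869893)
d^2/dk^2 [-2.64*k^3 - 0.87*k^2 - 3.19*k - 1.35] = -15.84*k - 1.74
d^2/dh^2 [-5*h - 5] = 0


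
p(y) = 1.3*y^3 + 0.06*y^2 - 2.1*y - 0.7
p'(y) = 3.9*y^2 + 0.12*y - 2.1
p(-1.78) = -4.10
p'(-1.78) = 10.04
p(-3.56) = -51.12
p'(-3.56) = 46.90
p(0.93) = -1.56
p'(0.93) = 1.38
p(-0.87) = 0.32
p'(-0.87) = 0.75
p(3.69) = 57.68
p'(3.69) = 51.45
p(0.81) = -1.67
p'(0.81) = 0.56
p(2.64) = 18.09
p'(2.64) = 25.40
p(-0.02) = -0.66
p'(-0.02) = -2.10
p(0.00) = -0.70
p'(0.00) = -2.10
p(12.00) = 2229.14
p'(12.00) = 560.94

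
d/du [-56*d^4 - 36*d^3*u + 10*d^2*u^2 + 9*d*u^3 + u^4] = -36*d^3 + 20*d^2*u + 27*d*u^2 + 4*u^3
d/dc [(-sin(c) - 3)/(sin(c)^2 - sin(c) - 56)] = (sin(c)^2 + 6*sin(c) + 53)*cos(c)/(sin(c) + cos(c)^2 + 55)^2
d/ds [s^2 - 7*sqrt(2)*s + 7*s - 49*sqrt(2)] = 2*s - 7*sqrt(2) + 7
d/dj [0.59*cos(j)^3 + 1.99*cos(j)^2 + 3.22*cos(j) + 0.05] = (1.77*sin(j)^2 - 3.98*cos(j) - 4.99)*sin(j)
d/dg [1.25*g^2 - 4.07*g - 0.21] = 2.5*g - 4.07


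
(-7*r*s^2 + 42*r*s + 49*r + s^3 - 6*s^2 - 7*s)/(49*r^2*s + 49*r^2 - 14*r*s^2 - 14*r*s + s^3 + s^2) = (7 - s)/(7*r - s)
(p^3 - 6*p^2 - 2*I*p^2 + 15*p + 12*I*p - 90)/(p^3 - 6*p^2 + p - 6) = (p^2 - 2*I*p + 15)/(p^2 + 1)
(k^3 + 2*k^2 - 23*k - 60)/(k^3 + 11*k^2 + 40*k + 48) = (k - 5)/(k + 4)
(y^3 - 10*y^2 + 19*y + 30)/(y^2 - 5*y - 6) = y - 5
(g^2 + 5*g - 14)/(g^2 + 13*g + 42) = (g - 2)/(g + 6)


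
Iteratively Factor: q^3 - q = (q - 1)*(q^2 + q) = q*(q - 1)*(q + 1)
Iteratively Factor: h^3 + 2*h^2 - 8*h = (h + 4)*(h^2 - 2*h) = (h - 2)*(h + 4)*(h)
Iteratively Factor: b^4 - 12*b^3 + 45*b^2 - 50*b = (b - 2)*(b^3 - 10*b^2 + 25*b) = b*(b - 2)*(b^2 - 10*b + 25) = b*(b - 5)*(b - 2)*(b - 5)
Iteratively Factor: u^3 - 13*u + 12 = (u + 4)*(u^2 - 4*u + 3) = (u - 1)*(u + 4)*(u - 3)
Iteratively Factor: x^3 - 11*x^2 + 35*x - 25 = (x - 5)*(x^2 - 6*x + 5) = (x - 5)*(x - 1)*(x - 5)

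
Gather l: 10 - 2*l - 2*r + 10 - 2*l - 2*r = -4*l - 4*r + 20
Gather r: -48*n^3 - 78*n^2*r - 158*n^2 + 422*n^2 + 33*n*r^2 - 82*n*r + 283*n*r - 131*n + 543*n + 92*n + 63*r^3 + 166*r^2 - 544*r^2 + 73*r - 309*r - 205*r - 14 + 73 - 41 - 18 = -48*n^3 + 264*n^2 + 504*n + 63*r^3 + r^2*(33*n - 378) + r*(-78*n^2 + 201*n - 441)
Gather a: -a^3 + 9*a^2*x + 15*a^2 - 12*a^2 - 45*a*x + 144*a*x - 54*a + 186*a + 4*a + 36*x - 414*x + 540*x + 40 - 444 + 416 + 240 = -a^3 + a^2*(9*x + 3) + a*(99*x + 136) + 162*x + 252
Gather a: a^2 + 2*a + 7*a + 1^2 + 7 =a^2 + 9*a + 8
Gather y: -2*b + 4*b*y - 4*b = 4*b*y - 6*b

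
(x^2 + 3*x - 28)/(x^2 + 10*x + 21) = (x - 4)/(x + 3)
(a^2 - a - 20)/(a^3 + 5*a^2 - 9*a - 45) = (a^2 - a - 20)/(a^3 + 5*a^2 - 9*a - 45)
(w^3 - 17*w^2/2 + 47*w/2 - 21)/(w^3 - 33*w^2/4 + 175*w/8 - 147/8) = 4*(w - 2)/(4*w - 7)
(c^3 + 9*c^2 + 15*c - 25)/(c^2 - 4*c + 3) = (c^2 + 10*c + 25)/(c - 3)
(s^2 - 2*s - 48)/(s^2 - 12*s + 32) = (s + 6)/(s - 4)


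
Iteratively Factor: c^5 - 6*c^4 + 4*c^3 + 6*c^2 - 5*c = (c - 5)*(c^4 - c^3 - c^2 + c) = (c - 5)*(c + 1)*(c^3 - 2*c^2 + c) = (c - 5)*(c - 1)*(c + 1)*(c^2 - c) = c*(c - 5)*(c - 1)*(c + 1)*(c - 1)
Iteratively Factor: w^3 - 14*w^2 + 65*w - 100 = (w - 4)*(w^2 - 10*w + 25) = (w - 5)*(w - 4)*(w - 5)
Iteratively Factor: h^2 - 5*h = (h)*(h - 5)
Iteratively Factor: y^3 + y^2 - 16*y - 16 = (y - 4)*(y^2 + 5*y + 4) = (y - 4)*(y + 4)*(y + 1)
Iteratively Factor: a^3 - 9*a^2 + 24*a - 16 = (a - 1)*(a^2 - 8*a + 16) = (a - 4)*(a - 1)*(a - 4)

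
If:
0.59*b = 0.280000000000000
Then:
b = 0.47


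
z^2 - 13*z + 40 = (z - 8)*(z - 5)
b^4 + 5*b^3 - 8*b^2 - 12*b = b*(b - 2)*(b + 1)*(b + 6)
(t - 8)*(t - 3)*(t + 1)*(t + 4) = t^4 - 6*t^3 - 27*t^2 + 76*t + 96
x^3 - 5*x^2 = x^2*(x - 5)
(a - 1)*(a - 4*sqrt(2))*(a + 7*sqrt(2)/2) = a^3 - a^2 - sqrt(2)*a^2/2 - 28*a + sqrt(2)*a/2 + 28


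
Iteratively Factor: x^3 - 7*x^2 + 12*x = (x - 4)*(x^2 - 3*x) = x*(x - 4)*(x - 3)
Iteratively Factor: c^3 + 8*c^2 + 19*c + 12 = (c + 4)*(c^2 + 4*c + 3) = (c + 1)*(c + 4)*(c + 3)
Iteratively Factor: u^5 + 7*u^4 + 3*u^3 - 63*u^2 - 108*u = (u - 3)*(u^4 + 10*u^3 + 33*u^2 + 36*u) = (u - 3)*(u + 3)*(u^3 + 7*u^2 + 12*u) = (u - 3)*(u + 3)*(u + 4)*(u^2 + 3*u) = (u - 3)*(u + 3)^2*(u + 4)*(u)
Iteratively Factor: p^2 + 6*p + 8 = (p + 4)*(p + 2)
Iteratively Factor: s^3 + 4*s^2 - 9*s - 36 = (s - 3)*(s^2 + 7*s + 12) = (s - 3)*(s + 4)*(s + 3)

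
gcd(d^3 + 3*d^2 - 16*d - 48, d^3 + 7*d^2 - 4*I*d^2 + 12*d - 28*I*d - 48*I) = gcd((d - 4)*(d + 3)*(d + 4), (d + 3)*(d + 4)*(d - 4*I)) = d^2 + 7*d + 12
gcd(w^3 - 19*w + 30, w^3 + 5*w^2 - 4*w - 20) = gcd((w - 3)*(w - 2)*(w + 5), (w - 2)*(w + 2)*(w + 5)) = w^2 + 3*w - 10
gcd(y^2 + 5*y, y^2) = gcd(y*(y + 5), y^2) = y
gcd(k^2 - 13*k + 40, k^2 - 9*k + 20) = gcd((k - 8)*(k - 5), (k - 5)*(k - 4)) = k - 5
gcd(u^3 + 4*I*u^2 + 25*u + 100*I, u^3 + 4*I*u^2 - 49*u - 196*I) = u + 4*I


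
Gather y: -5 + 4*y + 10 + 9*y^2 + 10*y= 9*y^2 + 14*y + 5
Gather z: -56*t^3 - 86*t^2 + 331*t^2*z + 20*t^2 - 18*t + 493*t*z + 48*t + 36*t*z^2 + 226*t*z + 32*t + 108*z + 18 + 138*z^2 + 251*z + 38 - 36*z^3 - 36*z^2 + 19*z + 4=-56*t^3 - 66*t^2 + 62*t - 36*z^3 + z^2*(36*t + 102) + z*(331*t^2 + 719*t + 378) + 60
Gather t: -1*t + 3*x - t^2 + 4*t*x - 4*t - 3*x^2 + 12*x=-t^2 + t*(4*x - 5) - 3*x^2 + 15*x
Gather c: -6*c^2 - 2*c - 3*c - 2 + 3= -6*c^2 - 5*c + 1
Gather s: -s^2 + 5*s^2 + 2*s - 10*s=4*s^2 - 8*s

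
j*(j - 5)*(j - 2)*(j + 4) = j^4 - 3*j^3 - 18*j^2 + 40*j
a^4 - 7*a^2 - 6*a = a*(a - 3)*(a + 1)*(a + 2)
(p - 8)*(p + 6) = p^2 - 2*p - 48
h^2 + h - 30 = (h - 5)*(h + 6)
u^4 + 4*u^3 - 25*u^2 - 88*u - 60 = (u - 5)*(u + 1)*(u + 2)*(u + 6)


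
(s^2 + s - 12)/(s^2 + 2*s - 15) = (s + 4)/(s + 5)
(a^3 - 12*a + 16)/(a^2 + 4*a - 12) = (a^2 + 2*a - 8)/(a + 6)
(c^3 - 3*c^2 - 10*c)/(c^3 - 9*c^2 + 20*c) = (c + 2)/(c - 4)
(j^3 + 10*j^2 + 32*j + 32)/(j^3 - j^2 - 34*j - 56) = (j + 4)/(j - 7)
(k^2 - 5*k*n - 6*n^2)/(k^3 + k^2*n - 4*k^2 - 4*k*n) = (k - 6*n)/(k*(k - 4))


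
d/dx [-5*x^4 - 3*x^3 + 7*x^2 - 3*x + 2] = -20*x^3 - 9*x^2 + 14*x - 3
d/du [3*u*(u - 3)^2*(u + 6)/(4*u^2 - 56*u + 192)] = 3*(u^5 - 21*u^4 + 96*u^3 + 162*u^2 - 1296*u + 1296)/(2*(u^4 - 28*u^3 + 292*u^2 - 1344*u + 2304))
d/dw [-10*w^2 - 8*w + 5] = -20*w - 8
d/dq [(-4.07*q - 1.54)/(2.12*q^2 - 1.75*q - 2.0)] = (8.6284*q^2 + 6.5296*q + 5.445)/(4.4944*q^4 - 7.42*q^3 - 5.4175*q^2 + 7.0*q + 4.0)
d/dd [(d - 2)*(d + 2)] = 2*d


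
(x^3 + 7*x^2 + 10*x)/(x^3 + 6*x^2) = (x^2 + 7*x + 10)/(x*(x + 6))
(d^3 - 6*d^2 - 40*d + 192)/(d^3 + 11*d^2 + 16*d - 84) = (d^2 - 12*d + 32)/(d^2 + 5*d - 14)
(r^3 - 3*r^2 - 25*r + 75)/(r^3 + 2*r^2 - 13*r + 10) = (r^2 - 8*r + 15)/(r^2 - 3*r + 2)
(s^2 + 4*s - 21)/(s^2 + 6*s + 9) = (s^2 + 4*s - 21)/(s^2 + 6*s + 9)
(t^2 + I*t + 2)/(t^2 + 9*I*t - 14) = (t - I)/(t + 7*I)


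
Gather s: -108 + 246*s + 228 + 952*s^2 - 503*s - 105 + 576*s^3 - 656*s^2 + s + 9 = 576*s^3 + 296*s^2 - 256*s + 24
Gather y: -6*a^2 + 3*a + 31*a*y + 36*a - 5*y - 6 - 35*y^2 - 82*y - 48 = -6*a^2 + 39*a - 35*y^2 + y*(31*a - 87) - 54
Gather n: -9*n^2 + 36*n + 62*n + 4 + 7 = -9*n^2 + 98*n + 11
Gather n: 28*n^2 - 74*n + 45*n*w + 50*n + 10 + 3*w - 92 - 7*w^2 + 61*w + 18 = 28*n^2 + n*(45*w - 24) - 7*w^2 + 64*w - 64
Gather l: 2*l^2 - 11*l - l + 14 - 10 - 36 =2*l^2 - 12*l - 32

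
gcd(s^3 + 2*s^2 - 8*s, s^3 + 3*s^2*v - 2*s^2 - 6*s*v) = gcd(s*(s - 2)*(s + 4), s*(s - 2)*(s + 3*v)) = s^2 - 2*s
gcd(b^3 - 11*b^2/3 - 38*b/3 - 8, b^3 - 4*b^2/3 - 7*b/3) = b + 1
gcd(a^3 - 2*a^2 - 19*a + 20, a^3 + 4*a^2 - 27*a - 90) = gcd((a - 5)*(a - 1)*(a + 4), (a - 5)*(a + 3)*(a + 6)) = a - 5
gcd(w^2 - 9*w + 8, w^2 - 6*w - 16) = w - 8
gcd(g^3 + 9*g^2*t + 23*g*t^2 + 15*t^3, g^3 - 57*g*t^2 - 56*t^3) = g + t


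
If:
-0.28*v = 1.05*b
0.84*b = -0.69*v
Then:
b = 0.00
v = 0.00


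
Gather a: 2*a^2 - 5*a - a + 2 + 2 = 2*a^2 - 6*a + 4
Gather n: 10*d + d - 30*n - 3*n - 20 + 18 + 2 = 11*d - 33*n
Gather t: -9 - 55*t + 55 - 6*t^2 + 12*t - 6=-6*t^2 - 43*t + 40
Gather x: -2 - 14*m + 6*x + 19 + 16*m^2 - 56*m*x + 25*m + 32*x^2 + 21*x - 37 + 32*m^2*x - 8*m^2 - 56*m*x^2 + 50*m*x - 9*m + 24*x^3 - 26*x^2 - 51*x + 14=8*m^2 + 2*m + 24*x^3 + x^2*(6 - 56*m) + x*(32*m^2 - 6*m - 24) - 6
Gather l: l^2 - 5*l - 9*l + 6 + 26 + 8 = l^2 - 14*l + 40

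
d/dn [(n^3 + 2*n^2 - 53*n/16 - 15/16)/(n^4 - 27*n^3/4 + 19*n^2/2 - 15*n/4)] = (-64*n^6 - 256*n^5 + 2108*n^4 - 3102*n^3 + 319*n^2 + 1140*n - 225)/(4*n^2*(16*n^6 - 216*n^5 + 1033*n^4 - 2172*n^3 + 2254*n^2 - 1140*n + 225))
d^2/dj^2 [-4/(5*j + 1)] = -200/(5*j + 1)^3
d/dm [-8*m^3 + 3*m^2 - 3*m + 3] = -24*m^2 + 6*m - 3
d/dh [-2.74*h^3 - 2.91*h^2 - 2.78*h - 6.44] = -8.22*h^2 - 5.82*h - 2.78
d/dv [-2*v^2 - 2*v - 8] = -4*v - 2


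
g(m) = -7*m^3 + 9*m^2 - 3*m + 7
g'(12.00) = -2811.00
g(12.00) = -10829.00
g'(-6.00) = -867.00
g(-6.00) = 1861.00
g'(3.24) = -165.13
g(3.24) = -146.33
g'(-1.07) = -46.30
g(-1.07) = 29.09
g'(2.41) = -81.59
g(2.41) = -45.94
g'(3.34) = -177.15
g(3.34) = -163.44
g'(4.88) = -415.26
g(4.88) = -606.81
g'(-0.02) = -3.37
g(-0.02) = 7.06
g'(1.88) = -43.38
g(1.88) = -13.34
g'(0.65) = -0.17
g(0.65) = 6.93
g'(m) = -21*m^2 + 18*m - 3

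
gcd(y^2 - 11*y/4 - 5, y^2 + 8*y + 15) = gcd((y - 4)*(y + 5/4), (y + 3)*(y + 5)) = 1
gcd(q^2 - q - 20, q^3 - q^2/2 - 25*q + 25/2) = q - 5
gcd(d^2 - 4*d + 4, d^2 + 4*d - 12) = d - 2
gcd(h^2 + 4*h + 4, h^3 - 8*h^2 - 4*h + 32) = h + 2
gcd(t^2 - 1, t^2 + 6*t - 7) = t - 1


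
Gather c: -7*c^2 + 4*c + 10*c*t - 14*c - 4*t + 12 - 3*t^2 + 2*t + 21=-7*c^2 + c*(10*t - 10) - 3*t^2 - 2*t + 33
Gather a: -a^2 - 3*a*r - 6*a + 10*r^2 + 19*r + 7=-a^2 + a*(-3*r - 6) + 10*r^2 + 19*r + 7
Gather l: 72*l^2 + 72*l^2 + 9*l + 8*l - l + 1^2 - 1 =144*l^2 + 16*l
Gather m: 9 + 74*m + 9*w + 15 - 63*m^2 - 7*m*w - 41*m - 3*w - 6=-63*m^2 + m*(33 - 7*w) + 6*w + 18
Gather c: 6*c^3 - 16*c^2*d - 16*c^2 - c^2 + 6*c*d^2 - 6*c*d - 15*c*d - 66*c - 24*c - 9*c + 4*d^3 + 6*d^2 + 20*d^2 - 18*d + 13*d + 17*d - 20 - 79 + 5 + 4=6*c^3 + c^2*(-16*d - 17) + c*(6*d^2 - 21*d - 99) + 4*d^3 + 26*d^2 + 12*d - 90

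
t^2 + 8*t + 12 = (t + 2)*(t + 6)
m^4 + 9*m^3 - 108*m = m*(m - 3)*(m + 6)^2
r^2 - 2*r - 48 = (r - 8)*(r + 6)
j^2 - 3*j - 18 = (j - 6)*(j + 3)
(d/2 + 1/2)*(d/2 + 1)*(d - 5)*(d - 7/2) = d^4/4 - 11*d^3/8 - 3*d^2/2 + 71*d/8 + 35/4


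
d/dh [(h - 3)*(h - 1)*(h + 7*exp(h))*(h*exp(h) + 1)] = h^4*exp(h) + 14*h^3*exp(2*h) - 35*h^2*exp(2*h) - 2*h^2*exp(h) + 3*h^2 - 14*h*exp(2*h) - 8*h*exp(h) - 8*h + 21*exp(2*h) - 7*exp(h) + 3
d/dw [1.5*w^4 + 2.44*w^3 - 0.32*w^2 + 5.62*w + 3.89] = 6.0*w^3 + 7.32*w^2 - 0.64*w + 5.62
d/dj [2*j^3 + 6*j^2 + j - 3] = 6*j^2 + 12*j + 1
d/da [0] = 0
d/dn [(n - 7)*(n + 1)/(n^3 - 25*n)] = (-n^4 + 12*n^3 - 4*n^2 - 175)/(n^2*(n^4 - 50*n^2 + 625))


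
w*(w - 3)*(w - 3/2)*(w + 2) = w^4 - 5*w^3/2 - 9*w^2/2 + 9*w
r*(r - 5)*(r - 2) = r^3 - 7*r^2 + 10*r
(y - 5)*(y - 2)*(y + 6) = y^3 - y^2 - 32*y + 60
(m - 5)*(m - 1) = m^2 - 6*m + 5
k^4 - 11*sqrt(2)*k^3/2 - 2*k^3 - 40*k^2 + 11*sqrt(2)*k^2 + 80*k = k*(k - 2)*(k - 8*sqrt(2))*(k + 5*sqrt(2)/2)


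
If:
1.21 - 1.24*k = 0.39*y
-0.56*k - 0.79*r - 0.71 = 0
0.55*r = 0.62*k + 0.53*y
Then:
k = 3.17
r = -3.14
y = -6.97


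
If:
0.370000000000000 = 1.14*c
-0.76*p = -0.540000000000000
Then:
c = 0.32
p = 0.71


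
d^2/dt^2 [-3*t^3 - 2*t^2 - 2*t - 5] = -18*t - 4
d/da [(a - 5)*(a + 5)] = 2*a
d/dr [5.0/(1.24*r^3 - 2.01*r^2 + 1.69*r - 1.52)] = (-18.6*r^2 + 20.1*r - 8.45)/(1.24*r^3 - 2.01*r^2 + 1.69*r - 1.52)^2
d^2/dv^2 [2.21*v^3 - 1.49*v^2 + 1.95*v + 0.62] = 13.26*v - 2.98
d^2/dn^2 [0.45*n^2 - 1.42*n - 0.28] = 0.900000000000000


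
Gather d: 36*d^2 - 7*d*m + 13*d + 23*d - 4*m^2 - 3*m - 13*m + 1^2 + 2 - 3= 36*d^2 + d*(36 - 7*m) - 4*m^2 - 16*m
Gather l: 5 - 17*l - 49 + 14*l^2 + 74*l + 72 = 14*l^2 + 57*l + 28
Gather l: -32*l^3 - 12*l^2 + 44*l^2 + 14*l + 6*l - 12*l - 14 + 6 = -32*l^3 + 32*l^2 + 8*l - 8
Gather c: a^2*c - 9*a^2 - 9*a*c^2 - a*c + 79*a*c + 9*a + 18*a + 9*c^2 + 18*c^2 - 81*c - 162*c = -9*a^2 + 27*a + c^2*(27 - 9*a) + c*(a^2 + 78*a - 243)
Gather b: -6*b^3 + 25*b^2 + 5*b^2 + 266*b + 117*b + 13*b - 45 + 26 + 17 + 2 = -6*b^3 + 30*b^2 + 396*b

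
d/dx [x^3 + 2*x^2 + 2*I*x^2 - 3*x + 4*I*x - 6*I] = 3*x^2 + 4*x*(1 + I) - 3 + 4*I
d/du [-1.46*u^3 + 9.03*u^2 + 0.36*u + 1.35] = -4.38*u^2 + 18.06*u + 0.36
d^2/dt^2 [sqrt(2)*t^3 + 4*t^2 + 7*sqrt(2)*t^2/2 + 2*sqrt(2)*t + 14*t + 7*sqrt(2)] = 6*sqrt(2)*t + 8 + 7*sqrt(2)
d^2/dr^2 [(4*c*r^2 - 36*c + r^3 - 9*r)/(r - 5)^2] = 4*(20*c*r - 4*c + 33*r - 45)/(r^4 - 20*r^3 + 150*r^2 - 500*r + 625)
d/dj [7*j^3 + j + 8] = 21*j^2 + 1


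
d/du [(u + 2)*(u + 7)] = 2*u + 9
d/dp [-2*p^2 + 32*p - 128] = 32 - 4*p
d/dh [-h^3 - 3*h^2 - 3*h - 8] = -3*h^2 - 6*h - 3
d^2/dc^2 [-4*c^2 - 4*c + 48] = -8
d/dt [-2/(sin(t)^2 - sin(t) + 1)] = 2*(2*sin(t) - 1)*cos(t)/(sin(t)^2 - sin(t) + 1)^2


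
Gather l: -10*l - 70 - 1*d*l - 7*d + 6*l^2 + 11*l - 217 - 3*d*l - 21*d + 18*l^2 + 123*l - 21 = -28*d + 24*l^2 + l*(124 - 4*d) - 308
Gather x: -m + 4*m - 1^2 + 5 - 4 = 3*m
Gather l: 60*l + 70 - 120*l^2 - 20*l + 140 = -120*l^2 + 40*l + 210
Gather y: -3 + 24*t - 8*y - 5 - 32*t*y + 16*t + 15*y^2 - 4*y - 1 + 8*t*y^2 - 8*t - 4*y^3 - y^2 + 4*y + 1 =32*t - 4*y^3 + y^2*(8*t + 14) + y*(-32*t - 8) - 8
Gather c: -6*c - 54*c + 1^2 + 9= 10 - 60*c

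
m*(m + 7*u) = m^2 + 7*m*u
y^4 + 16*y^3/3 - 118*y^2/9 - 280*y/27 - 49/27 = (y - 7/3)*(y + 1/3)^2*(y + 7)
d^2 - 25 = (d - 5)*(d + 5)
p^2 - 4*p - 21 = (p - 7)*(p + 3)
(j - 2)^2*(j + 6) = j^3 + 2*j^2 - 20*j + 24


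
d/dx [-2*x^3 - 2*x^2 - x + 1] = -6*x^2 - 4*x - 1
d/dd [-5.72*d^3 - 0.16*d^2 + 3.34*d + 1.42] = -17.16*d^2 - 0.32*d + 3.34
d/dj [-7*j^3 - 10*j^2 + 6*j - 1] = -21*j^2 - 20*j + 6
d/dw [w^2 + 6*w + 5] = 2*w + 6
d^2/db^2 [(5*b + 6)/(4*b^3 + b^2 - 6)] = 2*(4*b^2*(5*b + 6)*(6*b + 1)^2 - (60*b^2 + 10*b + (5*b + 6)*(12*b + 1))*(4*b^3 + b^2 - 6))/(4*b^3 + b^2 - 6)^3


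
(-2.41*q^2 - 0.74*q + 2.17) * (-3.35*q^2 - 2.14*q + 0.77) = 8.0735*q^4 + 7.6364*q^3 - 7.5416*q^2 - 5.2136*q + 1.6709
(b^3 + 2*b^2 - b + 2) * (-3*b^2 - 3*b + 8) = -3*b^5 - 9*b^4 + 5*b^3 + 13*b^2 - 14*b + 16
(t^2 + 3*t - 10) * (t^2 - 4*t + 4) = t^4 - t^3 - 18*t^2 + 52*t - 40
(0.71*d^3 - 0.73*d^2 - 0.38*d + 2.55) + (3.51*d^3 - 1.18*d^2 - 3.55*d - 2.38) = 4.22*d^3 - 1.91*d^2 - 3.93*d + 0.17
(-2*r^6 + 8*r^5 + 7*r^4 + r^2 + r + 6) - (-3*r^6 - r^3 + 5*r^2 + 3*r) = r^6 + 8*r^5 + 7*r^4 + r^3 - 4*r^2 - 2*r + 6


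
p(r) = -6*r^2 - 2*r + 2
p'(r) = -12*r - 2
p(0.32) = 0.75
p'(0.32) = -5.84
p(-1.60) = -10.16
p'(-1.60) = 17.20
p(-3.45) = -62.52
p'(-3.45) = 39.40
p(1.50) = -14.50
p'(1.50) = -20.00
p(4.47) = -126.83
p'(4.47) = -55.64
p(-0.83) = -0.47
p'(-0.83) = 7.96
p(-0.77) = -0.02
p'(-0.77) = 7.24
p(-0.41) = 1.81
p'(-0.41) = 2.92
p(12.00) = -886.00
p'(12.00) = -146.00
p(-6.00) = -202.00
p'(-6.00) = 70.00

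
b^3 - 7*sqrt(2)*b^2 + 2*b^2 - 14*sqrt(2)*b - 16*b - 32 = (b + 2)*(b - 8*sqrt(2))*(b + sqrt(2))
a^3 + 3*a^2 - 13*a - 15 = (a - 3)*(a + 1)*(a + 5)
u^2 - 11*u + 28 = (u - 7)*(u - 4)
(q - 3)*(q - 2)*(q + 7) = q^3 + 2*q^2 - 29*q + 42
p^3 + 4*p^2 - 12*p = p*(p - 2)*(p + 6)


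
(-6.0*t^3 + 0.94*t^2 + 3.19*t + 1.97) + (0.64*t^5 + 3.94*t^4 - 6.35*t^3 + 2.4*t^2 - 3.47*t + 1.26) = 0.64*t^5 + 3.94*t^4 - 12.35*t^3 + 3.34*t^2 - 0.28*t + 3.23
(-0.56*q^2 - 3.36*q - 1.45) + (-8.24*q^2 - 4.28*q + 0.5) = -8.8*q^2 - 7.64*q - 0.95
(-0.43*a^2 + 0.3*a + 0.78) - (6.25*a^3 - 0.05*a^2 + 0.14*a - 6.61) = -6.25*a^3 - 0.38*a^2 + 0.16*a + 7.39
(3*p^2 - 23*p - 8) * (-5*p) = -15*p^3 + 115*p^2 + 40*p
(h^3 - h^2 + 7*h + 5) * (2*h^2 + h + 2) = 2*h^5 - h^4 + 15*h^3 + 15*h^2 + 19*h + 10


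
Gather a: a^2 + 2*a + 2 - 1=a^2 + 2*a + 1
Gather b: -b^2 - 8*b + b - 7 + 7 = -b^2 - 7*b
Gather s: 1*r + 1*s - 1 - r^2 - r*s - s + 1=-r^2 - r*s + r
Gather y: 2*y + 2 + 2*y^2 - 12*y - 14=2*y^2 - 10*y - 12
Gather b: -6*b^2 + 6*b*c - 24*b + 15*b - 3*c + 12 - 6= -6*b^2 + b*(6*c - 9) - 3*c + 6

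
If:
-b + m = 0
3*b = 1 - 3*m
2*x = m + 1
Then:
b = 1/6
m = 1/6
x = 7/12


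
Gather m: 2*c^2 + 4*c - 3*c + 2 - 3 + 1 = 2*c^2 + c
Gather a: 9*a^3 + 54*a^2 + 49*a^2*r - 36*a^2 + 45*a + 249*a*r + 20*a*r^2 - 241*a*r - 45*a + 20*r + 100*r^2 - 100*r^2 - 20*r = 9*a^3 + a^2*(49*r + 18) + a*(20*r^2 + 8*r)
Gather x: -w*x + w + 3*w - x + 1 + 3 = 4*w + x*(-w - 1) + 4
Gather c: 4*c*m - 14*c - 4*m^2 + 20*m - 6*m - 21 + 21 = c*(4*m - 14) - 4*m^2 + 14*m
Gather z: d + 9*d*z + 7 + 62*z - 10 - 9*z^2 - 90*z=d - 9*z^2 + z*(9*d - 28) - 3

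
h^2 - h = h*(h - 1)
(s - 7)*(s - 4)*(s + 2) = s^3 - 9*s^2 + 6*s + 56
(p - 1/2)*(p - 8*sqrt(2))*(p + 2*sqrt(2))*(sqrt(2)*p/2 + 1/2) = sqrt(2)*p^4/2 - 11*p^3/2 - sqrt(2)*p^3/4 - 19*sqrt(2)*p^2 + 11*p^2/4 - 16*p + 19*sqrt(2)*p/2 + 8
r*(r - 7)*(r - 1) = r^3 - 8*r^2 + 7*r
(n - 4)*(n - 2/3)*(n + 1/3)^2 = n^4 - 4*n^3 - n^2/3 + 34*n/27 + 8/27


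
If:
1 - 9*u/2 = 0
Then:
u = 2/9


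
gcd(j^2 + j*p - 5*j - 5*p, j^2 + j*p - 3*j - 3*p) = j + p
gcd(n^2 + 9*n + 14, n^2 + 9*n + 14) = n^2 + 9*n + 14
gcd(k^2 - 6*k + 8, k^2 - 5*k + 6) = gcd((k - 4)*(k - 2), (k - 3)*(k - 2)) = k - 2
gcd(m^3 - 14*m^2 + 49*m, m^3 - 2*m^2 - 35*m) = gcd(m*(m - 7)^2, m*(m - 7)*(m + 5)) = m^2 - 7*m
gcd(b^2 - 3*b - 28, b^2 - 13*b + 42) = b - 7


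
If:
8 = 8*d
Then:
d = 1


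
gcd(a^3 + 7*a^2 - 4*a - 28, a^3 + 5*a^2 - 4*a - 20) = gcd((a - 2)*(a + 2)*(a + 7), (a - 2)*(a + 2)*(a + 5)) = a^2 - 4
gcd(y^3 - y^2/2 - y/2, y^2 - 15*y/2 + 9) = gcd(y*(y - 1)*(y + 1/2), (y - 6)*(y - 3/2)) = 1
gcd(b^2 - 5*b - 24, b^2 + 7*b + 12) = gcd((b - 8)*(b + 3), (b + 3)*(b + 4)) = b + 3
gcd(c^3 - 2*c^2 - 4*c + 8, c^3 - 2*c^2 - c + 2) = c - 2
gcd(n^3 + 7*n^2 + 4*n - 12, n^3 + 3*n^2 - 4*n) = n - 1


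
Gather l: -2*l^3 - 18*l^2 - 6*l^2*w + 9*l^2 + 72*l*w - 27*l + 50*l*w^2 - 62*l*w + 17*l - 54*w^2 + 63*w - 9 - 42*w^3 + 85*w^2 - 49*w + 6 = -2*l^3 + l^2*(-6*w - 9) + l*(50*w^2 + 10*w - 10) - 42*w^3 + 31*w^2 + 14*w - 3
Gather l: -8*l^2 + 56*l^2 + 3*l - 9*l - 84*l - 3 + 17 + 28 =48*l^2 - 90*l + 42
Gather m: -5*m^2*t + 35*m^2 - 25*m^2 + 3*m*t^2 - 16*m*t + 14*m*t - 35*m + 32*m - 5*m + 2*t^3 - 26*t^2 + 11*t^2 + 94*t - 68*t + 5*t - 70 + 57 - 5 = m^2*(10 - 5*t) + m*(3*t^2 - 2*t - 8) + 2*t^3 - 15*t^2 + 31*t - 18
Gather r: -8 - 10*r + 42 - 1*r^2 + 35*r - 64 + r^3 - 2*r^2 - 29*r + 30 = r^3 - 3*r^2 - 4*r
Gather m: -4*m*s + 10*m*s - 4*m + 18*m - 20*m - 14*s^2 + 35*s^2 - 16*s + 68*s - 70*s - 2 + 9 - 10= m*(6*s - 6) + 21*s^2 - 18*s - 3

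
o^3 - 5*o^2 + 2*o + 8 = (o - 4)*(o - 2)*(o + 1)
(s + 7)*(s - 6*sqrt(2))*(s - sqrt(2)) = s^3 - 7*sqrt(2)*s^2 + 7*s^2 - 49*sqrt(2)*s + 12*s + 84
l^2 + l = l*(l + 1)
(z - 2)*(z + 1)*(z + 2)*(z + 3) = z^4 + 4*z^3 - z^2 - 16*z - 12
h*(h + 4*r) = h^2 + 4*h*r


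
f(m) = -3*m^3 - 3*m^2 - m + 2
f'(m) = -9*m^2 - 6*m - 1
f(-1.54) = 7.38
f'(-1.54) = -13.10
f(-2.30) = 24.93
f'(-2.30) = -34.81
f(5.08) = -473.79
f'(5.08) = -263.74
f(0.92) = -3.80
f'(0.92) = -14.14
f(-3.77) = 123.88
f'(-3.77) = -106.30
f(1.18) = -8.29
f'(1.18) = -20.61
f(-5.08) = 322.95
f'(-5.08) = -202.78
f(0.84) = -2.73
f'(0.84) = -12.39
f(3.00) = -109.00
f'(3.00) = -100.00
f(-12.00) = 4766.00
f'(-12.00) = -1225.00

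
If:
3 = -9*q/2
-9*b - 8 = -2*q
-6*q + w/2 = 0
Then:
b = -28/27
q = -2/3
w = -8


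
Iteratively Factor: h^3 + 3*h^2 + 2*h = (h)*(h^2 + 3*h + 2) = h*(h + 1)*(h + 2)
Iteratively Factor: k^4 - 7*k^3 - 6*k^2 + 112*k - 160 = (k - 5)*(k^3 - 2*k^2 - 16*k + 32) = (k - 5)*(k - 4)*(k^2 + 2*k - 8) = (k - 5)*(k - 4)*(k + 4)*(k - 2)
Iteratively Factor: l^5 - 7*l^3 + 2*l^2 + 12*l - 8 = (l + 2)*(l^4 - 2*l^3 - 3*l^2 + 8*l - 4) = (l - 1)*(l + 2)*(l^3 - l^2 - 4*l + 4) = (l - 1)^2*(l + 2)*(l^2 - 4) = (l - 1)^2*(l + 2)^2*(l - 2)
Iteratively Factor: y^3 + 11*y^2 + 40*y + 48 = (y + 4)*(y^2 + 7*y + 12) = (y + 3)*(y + 4)*(y + 4)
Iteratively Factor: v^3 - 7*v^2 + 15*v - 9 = (v - 3)*(v^2 - 4*v + 3) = (v - 3)^2*(v - 1)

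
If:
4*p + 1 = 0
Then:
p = -1/4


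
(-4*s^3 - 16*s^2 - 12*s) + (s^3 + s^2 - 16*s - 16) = -3*s^3 - 15*s^2 - 28*s - 16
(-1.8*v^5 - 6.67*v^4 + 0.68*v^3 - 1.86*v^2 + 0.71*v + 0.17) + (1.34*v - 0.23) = -1.8*v^5 - 6.67*v^4 + 0.68*v^3 - 1.86*v^2 + 2.05*v - 0.06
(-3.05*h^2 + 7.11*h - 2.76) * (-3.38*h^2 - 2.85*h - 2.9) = 10.309*h^4 - 15.3393*h^3 - 2.0897*h^2 - 12.753*h + 8.004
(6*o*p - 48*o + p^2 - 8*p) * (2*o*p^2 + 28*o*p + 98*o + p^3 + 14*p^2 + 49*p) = 12*o^2*p^3 + 72*o^2*p^2 - 756*o^2*p - 4704*o^2 + 8*o*p^4 + 48*o*p^3 - 504*o*p^2 - 3136*o*p + p^5 + 6*p^4 - 63*p^3 - 392*p^2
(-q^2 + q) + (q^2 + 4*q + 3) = 5*q + 3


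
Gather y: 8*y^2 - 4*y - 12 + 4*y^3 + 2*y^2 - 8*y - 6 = 4*y^3 + 10*y^2 - 12*y - 18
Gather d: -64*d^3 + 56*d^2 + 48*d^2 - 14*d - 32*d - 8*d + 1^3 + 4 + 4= -64*d^3 + 104*d^2 - 54*d + 9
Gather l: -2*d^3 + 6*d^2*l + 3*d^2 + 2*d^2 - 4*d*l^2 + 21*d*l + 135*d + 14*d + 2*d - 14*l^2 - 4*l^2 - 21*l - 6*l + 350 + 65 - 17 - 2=-2*d^3 + 5*d^2 + 151*d + l^2*(-4*d - 18) + l*(6*d^2 + 21*d - 27) + 396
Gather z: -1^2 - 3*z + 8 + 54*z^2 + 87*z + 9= 54*z^2 + 84*z + 16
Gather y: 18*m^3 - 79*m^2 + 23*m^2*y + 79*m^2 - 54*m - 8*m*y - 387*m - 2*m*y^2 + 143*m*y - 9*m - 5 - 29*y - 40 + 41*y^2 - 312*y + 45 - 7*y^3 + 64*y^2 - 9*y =18*m^3 - 450*m - 7*y^3 + y^2*(105 - 2*m) + y*(23*m^2 + 135*m - 350)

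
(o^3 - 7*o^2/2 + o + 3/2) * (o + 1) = o^4 - 5*o^3/2 - 5*o^2/2 + 5*o/2 + 3/2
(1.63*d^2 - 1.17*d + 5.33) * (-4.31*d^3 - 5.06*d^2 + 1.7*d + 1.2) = -7.0253*d^5 - 3.2051*d^4 - 14.2811*d^3 - 27.0028*d^2 + 7.657*d + 6.396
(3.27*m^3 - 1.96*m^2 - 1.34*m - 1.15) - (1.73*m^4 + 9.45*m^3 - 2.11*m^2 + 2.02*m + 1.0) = -1.73*m^4 - 6.18*m^3 + 0.15*m^2 - 3.36*m - 2.15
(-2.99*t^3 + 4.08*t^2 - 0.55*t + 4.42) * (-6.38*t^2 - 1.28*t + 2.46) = 19.0762*t^5 - 22.2032*t^4 - 9.0688*t^3 - 17.4588*t^2 - 7.0106*t + 10.8732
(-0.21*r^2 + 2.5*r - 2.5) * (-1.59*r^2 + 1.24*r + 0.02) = 0.3339*r^4 - 4.2354*r^3 + 7.0708*r^2 - 3.05*r - 0.05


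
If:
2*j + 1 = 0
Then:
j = -1/2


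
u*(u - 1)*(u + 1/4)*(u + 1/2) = u^4 - u^3/4 - 5*u^2/8 - u/8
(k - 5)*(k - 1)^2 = k^3 - 7*k^2 + 11*k - 5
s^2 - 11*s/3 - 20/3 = (s - 5)*(s + 4/3)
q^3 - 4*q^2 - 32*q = q*(q - 8)*(q + 4)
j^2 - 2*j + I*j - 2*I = (j - 2)*(j + I)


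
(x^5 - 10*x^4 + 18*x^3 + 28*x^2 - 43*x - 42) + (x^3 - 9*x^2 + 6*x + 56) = x^5 - 10*x^4 + 19*x^3 + 19*x^2 - 37*x + 14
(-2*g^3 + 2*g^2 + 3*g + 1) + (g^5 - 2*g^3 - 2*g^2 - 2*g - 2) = g^5 - 4*g^3 + g - 1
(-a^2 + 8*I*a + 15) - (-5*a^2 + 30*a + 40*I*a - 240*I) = 4*a^2 - 30*a - 32*I*a + 15 + 240*I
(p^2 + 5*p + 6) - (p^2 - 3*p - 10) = 8*p + 16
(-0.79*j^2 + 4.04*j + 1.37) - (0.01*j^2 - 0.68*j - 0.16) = -0.8*j^2 + 4.72*j + 1.53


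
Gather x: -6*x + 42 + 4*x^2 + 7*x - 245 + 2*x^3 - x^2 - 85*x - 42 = 2*x^3 + 3*x^2 - 84*x - 245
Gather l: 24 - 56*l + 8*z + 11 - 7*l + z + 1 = -63*l + 9*z + 36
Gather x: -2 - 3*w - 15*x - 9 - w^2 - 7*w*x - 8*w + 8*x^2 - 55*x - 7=-w^2 - 11*w + 8*x^2 + x*(-7*w - 70) - 18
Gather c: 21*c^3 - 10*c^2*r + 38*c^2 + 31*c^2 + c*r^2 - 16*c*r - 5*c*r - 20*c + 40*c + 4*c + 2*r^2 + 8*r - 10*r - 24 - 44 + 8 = 21*c^3 + c^2*(69 - 10*r) + c*(r^2 - 21*r + 24) + 2*r^2 - 2*r - 60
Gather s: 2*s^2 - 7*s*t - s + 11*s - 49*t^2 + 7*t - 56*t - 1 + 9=2*s^2 + s*(10 - 7*t) - 49*t^2 - 49*t + 8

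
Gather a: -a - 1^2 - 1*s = -a - s - 1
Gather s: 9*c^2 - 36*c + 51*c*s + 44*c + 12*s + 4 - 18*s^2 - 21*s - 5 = 9*c^2 + 8*c - 18*s^2 + s*(51*c - 9) - 1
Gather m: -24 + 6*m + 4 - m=5*m - 20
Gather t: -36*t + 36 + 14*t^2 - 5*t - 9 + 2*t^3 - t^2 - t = 2*t^3 + 13*t^2 - 42*t + 27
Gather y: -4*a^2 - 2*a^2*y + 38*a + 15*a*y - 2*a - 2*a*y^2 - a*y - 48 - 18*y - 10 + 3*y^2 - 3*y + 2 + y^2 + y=-4*a^2 + 36*a + y^2*(4 - 2*a) + y*(-2*a^2 + 14*a - 20) - 56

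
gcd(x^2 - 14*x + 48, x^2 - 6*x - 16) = x - 8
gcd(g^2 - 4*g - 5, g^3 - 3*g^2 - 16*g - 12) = g + 1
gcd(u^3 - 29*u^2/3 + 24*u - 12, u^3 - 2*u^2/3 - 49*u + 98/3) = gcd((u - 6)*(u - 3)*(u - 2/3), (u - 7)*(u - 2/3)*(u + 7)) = u - 2/3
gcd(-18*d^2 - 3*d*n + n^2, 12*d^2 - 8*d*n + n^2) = 6*d - n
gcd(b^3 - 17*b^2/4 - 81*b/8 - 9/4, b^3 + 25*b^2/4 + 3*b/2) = b + 1/4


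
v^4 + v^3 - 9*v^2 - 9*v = v*(v - 3)*(v + 1)*(v + 3)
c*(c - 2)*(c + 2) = c^3 - 4*c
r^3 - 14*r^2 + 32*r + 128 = (r - 8)^2*(r + 2)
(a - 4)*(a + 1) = a^2 - 3*a - 4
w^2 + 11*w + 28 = (w + 4)*(w + 7)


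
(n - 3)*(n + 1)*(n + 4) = n^3 + 2*n^2 - 11*n - 12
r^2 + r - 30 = (r - 5)*(r + 6)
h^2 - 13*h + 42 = (h - 7)*(h - 6)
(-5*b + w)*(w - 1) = -5*b*w + 5*b + w^2 - w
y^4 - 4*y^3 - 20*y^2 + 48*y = y*(y - 6)*(y - 2)*(y + 4)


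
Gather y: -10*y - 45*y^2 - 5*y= -45*y^2 - 15*y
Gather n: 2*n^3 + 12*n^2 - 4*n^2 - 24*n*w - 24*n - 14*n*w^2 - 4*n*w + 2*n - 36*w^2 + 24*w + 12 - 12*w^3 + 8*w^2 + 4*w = 2*n^3 + 8*n^2 + n*(-14*w^2 - 28*w - 22) - 12*w^3 - 28*w^2 + 28*w + 12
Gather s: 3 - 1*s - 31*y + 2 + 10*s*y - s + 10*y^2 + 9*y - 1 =s*(10*y - 2) + 10*y^2 - 22*y + 4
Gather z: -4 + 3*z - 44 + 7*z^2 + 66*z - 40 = 7*z^2 + 69*z - 88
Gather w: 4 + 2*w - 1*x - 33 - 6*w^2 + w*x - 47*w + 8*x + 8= -6*w^2 + w*(x - 45) + 7*x - 21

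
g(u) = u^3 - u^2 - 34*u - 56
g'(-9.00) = 227.00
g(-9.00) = -560.00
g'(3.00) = -13.00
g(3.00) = -140.00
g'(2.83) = -15.63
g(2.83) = -137.56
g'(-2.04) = -17.44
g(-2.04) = 0.71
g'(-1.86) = -19.90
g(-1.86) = -2.65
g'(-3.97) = 21.22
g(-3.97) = 0.65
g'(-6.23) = 94.90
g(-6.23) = -124.80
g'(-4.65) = 40.17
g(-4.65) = -20.07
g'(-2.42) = -11.59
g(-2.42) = 6.25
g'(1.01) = -32.96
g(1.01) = -90.33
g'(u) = 3*u^2 - 2*u - 34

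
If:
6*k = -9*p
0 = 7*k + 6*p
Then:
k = 0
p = 0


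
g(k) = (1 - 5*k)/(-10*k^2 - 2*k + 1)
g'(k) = (1 - 5*k)*(20*k + 2)/(-10*k^2 - 2*k + 1)^2 - 5/(-10*k^2 - 2*k + 1)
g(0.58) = 0.54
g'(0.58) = -0.66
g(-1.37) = -0.52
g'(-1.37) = -0.55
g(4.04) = 0.11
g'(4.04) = -0.03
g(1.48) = 0.27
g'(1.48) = -0.15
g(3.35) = 0.13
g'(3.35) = -0.04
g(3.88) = 0.12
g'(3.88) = -0.03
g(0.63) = 0.51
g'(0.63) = -0.57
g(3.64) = 0.12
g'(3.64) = -0.03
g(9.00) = 0.05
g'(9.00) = -0.00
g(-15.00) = -0.03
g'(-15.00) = 0.00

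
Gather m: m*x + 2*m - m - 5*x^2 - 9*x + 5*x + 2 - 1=m*(x + 1) - 5*x^2 - 4*x + 1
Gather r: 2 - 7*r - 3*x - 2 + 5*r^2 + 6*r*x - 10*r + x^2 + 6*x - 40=5*r^2 + r*(6*x - 17) + x^2 + 3*x - 40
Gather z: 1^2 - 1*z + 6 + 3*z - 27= 2*z - 20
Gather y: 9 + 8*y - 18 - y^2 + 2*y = -y^2 + 10*y - 9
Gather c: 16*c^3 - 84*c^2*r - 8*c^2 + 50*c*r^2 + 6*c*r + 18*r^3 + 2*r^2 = 16*c^3 + c^2*(-84*r - 8) + c*(50*r^2 + 6*r) + 18*r^3 + 2*r^2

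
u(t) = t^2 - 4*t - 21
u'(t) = 2*t - 4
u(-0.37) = -19.38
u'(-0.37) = -4.74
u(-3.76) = 8.18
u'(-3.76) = -11.52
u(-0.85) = -16.88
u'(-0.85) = -5.70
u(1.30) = -24.51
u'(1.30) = -1.40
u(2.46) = -24.79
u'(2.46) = 0.92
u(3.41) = -23.01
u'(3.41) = 2.82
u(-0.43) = -19.10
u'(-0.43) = -4.86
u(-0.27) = -19.85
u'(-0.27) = -4.54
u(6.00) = -9.00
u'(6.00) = 8.00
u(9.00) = 24.00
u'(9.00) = 14.00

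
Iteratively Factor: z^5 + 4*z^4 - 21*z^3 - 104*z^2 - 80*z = (z + 1)*(z^4 + 3*z^3 - 24*z^2 - 80*z) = (z + 1)*(z + 4)*(z^3 - z^2 - 20*z) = (z - 5)*(z + 1)*(z + 4)*(z^2 + 4*z) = z*(z - 5)*(z + 1)*(z + 4)*(z + 4)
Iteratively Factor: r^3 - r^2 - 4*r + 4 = (r - 2)*(r^2 + r - 2) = (r - 2)*(r + 2)*(r - 1)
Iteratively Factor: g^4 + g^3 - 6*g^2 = (g)*(g^3 + g^2 - 6*g) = g*(g + 3)*(g^2 - 2*g) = g*(g - 2)*(g + 3)*(g)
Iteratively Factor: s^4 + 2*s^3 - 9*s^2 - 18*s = (s)*(s^3 + 2*s^2 - 9*s - 18) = s*(s + 2)*(s^2 - 9) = s*(s - 3)*(s + 2)*(s + 3)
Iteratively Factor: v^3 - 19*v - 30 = (v + 2)*(v^2 - 2*v - 15) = (v - 5)*(v + 2)*(v + 3)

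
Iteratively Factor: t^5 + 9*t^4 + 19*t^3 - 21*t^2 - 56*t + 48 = (t - 1)*(t^4 + 10*t^3 + 29*t^2 + 8*t - 48) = (t - 1)*(t + 3)*(t^3 + 7*t^2 + 8*t - 16) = (t - 1)*(t + 3)*(t + 4)*(t^2 + 3*t - 4) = (t - 1)*(t + 3)*(t + 4)^2*(t - 1)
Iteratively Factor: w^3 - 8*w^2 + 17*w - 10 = (w - 1)*(w^2 - 7*w + 10) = (w - 5)*(w - 1)*(w - 2)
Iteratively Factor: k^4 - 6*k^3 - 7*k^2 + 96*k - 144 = (k - 3)*(k^3 - 3*k^2 - 16*k + 48) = (k - 3)^2*(k^2 - 16) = (k - 4)*(k - 3)^2*(k + 4)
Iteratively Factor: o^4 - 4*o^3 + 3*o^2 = (o - 1)*(o^3 - 3*o^2) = o*(o - 1)*(o^2 - 3*o) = o^2*(o - 1)*(o - 3)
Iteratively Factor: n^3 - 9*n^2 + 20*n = (n)*(n^2 - 9*n + 20) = n*(n - 5)*(n - 4)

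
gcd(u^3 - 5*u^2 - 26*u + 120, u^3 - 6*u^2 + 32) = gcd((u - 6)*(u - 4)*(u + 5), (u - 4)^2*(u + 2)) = u - 4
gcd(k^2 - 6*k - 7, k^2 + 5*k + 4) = k + 1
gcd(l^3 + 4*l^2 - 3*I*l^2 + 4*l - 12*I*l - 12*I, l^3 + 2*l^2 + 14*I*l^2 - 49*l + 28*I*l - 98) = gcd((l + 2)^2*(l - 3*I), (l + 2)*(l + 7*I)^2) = l + 2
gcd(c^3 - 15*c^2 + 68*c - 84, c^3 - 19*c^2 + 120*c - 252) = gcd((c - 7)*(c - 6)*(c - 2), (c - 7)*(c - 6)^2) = c^2 - 13*c + 42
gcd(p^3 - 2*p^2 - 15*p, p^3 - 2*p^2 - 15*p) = p^3 - 2*p^2 - 15*p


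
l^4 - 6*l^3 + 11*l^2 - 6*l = l*(l - 3)*(l - 2)*(l - 1)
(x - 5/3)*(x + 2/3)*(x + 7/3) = x^3 + 4*x^2/3 - 31*x/9 - 70/27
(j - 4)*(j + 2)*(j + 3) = j^3 + j^2 - 14*j - 24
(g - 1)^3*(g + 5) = g^4 + 2*g^3 - 12*g^2 + 14*g - 5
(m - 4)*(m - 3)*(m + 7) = m^3 - 37*m + 84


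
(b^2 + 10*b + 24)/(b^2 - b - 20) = (b + 6)/(b - 5)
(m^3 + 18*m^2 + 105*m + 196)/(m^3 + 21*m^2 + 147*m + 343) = (m + 4)/(m + 7)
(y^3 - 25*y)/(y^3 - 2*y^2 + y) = (y^2 - 25)/(y^2 - 2*y + 1)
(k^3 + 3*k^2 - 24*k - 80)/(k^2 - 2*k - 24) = (k^2 - k - 20)/(k - 6)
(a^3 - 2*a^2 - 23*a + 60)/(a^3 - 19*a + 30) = (a - 4)/(a - 2)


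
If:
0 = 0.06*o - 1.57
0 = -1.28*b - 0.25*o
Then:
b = -5.11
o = 26.17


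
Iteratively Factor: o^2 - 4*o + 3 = (o - 1)*(o - 3)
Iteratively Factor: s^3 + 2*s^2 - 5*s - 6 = (s - 2)*(s^2 + 4*s + 3) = (s - 2)*(s + 3)*(s + 1)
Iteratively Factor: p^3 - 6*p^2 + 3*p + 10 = (p - 5)*(p^2 - p - 2) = (p - 5)*(p - 2)*(p + 1)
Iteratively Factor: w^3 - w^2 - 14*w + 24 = (w + 4)*(w^2 - 5*w + 6) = (w - 2)*(w + 4)*(w - 3)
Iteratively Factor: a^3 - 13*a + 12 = (a - 3)*(a^2 + 3*a - 4) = (a - 3)*(a + 4)*(a - 1)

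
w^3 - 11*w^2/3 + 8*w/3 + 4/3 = (w - 2)^2*(w + 1/3)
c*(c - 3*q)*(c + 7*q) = c^3 + 4*c^2*q - 21*c*q^2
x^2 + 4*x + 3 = (x + 1)*(x + 3)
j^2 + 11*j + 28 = (j + 4)*(j + 7)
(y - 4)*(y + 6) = y^2 + 2*y - 24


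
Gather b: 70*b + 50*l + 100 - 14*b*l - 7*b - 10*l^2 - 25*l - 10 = b*(63 - 14*l) - 10*l^2 + 25*l + 90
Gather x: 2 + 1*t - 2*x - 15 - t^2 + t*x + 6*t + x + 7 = -t^2 + 7*t + x*(t - 1) - 6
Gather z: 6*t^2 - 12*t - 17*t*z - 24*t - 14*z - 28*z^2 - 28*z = 6*t^2 - 36*t - 28*z^2 + z*(-17*t - 42)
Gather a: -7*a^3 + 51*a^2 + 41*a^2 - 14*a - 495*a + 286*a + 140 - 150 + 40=-7*a^3 + 92*a^2 - 223*a + 30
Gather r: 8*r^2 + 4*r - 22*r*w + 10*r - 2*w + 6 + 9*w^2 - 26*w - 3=8*r^2 + r*(14 - 22*w) + 9*w^2 - 28*w + 3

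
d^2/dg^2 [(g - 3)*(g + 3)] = 2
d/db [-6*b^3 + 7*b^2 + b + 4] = -18*b^2 + 14*b + 1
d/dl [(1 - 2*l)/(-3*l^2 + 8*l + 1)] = 2*(-3*l^2 + 3*l - 5)/(9*l^4 - 48*l^3 + 58*l^2 + 16*l + 1)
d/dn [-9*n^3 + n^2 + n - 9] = -27*n^2 + 2*n + 1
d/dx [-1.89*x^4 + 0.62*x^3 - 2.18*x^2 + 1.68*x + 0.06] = -7.56*x^3 + 1.86*x^2 - 4.36*x + 1.68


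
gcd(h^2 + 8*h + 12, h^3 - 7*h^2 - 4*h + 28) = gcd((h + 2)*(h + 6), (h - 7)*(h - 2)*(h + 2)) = h + 2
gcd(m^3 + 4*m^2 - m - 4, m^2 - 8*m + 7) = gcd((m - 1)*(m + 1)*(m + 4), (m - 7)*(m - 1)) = m - 1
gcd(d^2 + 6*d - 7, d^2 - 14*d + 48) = 1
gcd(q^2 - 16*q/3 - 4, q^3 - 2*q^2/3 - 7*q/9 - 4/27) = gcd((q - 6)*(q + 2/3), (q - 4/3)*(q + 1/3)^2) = 1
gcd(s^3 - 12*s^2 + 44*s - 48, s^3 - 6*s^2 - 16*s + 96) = s^2 - 10*s + 24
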